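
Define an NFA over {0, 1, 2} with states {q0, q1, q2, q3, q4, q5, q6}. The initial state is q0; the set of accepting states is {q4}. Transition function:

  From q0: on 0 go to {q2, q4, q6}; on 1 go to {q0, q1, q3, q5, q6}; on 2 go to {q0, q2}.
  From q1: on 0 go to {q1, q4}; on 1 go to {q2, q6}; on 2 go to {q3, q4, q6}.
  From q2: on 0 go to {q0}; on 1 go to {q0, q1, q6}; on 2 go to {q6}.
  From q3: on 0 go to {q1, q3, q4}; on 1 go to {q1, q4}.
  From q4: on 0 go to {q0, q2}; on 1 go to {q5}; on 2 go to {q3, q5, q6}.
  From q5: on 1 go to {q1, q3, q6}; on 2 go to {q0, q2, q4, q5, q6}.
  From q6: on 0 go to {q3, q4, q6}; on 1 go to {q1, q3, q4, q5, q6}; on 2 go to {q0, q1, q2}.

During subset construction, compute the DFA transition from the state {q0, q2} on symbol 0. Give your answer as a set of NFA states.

{q0, q2, q4, q6}

δ(q0,0) = {q2, q4, q6}; δ(q2,0) = {q0}.
Union: {q0, q2, q4, q6}.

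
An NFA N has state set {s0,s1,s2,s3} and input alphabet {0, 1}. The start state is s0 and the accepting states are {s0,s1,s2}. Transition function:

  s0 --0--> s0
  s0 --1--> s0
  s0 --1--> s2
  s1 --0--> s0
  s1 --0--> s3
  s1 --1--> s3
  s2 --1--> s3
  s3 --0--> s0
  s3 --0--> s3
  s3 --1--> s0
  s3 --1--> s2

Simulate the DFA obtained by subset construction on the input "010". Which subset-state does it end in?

{s0}

Start: {s0}.
δ(s0,0) = {s0}.
Union: {s0}.
After 0: {s0}.
δ(s0,1) = {s0,s2}.
Union: {s0,s2}.
After 1: {s0,s2}.
δ(s0,0) = {s0}; δ(s2,0) = ∅.
Union: {s0}.
After 0: {s0}.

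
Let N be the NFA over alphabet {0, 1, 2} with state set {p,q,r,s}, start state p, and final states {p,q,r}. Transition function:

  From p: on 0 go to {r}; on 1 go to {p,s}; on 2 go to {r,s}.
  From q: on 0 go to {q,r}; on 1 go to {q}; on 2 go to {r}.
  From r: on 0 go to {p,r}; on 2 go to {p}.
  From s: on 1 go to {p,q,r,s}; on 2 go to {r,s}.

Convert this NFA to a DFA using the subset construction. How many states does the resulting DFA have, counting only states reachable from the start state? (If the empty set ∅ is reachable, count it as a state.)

12

Start state of the DFA: {p}.
{p} --0--> {r}  [new]
{p} --1--> {p,s}  [new]
{p} --2--> {r,s}  [new]
{r} --0--> {p,r}  [new]
{r} --1--> ∅  [new]
{r} --2--> {p}  [seen]
{p,s} --0--> {r}  [seen]
{p,s} --1--> {p,q,r,s}  [new]
{p,s} --2--> {r,s}  [seen]
{r,s} --0--> {p,r}  [seen]
{r,s} --1--> {p,q,r,s}  [seen]
{r,s} --2--> {p,r,s}  [new]
{p,r} --0--> {p,r}  [seen]
{p,r} --1--> {p,s}  [seen]
{p,r} --2--> {p,r,s}  [seen]
∅ --0--> ∅  [seen]
∅ --1--> ∅  [seen]
∅ --2--> ∅  [seen]
{p,q,r,s} --0--> {p,q,r}  [new]
{p,q,r,s} --1--> {p,q,r,s}  [seen]
{p,q,r,s} --2--> {p,r,s}  [seen]
{p,r,s} --0--> {p,r}  [seen]
{p,r,s} --1--> {p,q,r,s}  [seen]
{p,r,s} --2--> {p,r,s}  [seen]
{p,q,r} --0--> {p,q,r}  [seen]
{p,q,r} --1--> {p,q,s}  [new]
{p,q,r} --2--> {p,r,s}  [seen]
{p,q,s} --0--> {q,r}  [new]
{p,q,s} --1--> {p,q,r,s}  [seen]
{p,q,s} --2--> {r,s}  [seen]
{q,r} --0--> {p,q,r}  [seen]
{q,r} --1--> {q}  [new]
{q,r} --2--> {p,r}  [seen]
{q} --0--> {q,r}  [seen]
{q} --1--> {q}  [seen]
{q} --2--> {r}  [seen]
Reachable DFA states: {p}, {r}, {p,s}, {r,s}, {p,r}, ∅, {p,q,r,s}, {p,r,s}, {p,q,r}, {p,q,s}, {q,r}, {q}.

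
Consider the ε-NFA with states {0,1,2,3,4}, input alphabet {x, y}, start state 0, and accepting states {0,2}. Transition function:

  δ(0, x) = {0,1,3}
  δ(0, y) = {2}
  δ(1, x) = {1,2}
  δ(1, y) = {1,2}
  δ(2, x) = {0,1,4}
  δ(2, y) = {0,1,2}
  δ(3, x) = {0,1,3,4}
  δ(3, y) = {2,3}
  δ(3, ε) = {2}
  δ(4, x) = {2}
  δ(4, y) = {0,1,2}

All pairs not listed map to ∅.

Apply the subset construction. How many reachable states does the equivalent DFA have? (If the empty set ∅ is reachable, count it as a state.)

6

Start state of the DFA: {0} (ε-closure of the NFA start).
{0} --x--> {0,1,2,3}  [new]
{0} --y--> {2}  [new]
{0,1,2,3} --x--> {0,1,2,3,4}  [new]
{0,1,2,3} --y--> {0,1,2,3}  [seen]
{2} --x--> {0,1,4}  [new]
{2} --y--> {0,1,2}  [new]
{0,1,2,3,4} --x--> {0,1,2,3,4}  [seen]
{0,1,2,3,4} --y--> {0,1,2,3}  [seen]
{0,1,4} --x--> {0,1,2,3}  [seen]
{0,1,4} --y--> {0,1,2}  [seen]
{0,1,2} --x--> {0,1,2,3,4}  [seen]
{0,1,2} --y--> {0,1,2}  [seen]
Reachable DFA states: {0}, {0,1,2,3}, {2}, {0,1,2,3,4}, {0,1,4}, {0,1,2}.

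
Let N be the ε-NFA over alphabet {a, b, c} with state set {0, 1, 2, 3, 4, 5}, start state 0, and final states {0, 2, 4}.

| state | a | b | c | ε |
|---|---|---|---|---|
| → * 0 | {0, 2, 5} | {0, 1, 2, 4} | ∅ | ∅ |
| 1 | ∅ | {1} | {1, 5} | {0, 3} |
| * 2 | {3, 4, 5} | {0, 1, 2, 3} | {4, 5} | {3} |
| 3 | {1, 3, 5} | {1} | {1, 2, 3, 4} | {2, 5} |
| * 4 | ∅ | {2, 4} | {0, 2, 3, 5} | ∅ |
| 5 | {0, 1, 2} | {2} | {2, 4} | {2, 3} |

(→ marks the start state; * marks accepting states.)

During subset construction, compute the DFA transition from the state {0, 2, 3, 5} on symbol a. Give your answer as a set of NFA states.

{0, 1, 2, 3, 4, 5}

δ(0,a) = {0, 2, 5}; δ(2,a) = {3, 4, 5}; δ(3,a) = {1, 3, 5}; δ(5,a) = {0, 1, 2}.
Union: {0, 1, 2, 3, 4, 5}.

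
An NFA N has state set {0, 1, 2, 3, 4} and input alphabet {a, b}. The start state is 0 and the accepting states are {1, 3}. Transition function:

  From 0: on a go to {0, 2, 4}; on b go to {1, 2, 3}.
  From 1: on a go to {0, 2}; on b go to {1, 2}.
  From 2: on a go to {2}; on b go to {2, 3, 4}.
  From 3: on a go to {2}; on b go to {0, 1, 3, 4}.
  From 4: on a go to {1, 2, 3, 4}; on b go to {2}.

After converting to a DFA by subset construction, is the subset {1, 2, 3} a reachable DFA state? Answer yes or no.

Start state of the DFA: {0}.
{0} --a--> {0, 2, 4}  [new]
{0} --b--> {1, 2, 3}  [new]
{0, 2, 4} --a--> {0, 1, 2, 3, 4}  [new]
{0, 2, 4} --b--> {1, 2, 3, 4}  [new]
{1, 2, 3} --a--> {0, 2}  [new]
{1, 2, 3} --b--> {0, 1, 2, 3, 4}  [seen]
{0, 1, 2, 3, 4} --a--> {0, 1, 2, 3, 4}  [seen]
{0, 1, 2, 3, 4} --b--> {0, 1, 2, 3, 4}  [seen]
{1, 2, 3, 4} --a--> {0, 1, 2, 3, 4}  [seen]
{1, 2, 3, 4} --b--> {0, 1, 2, 3, 4}  [seen]
{0, 2} --a--> {0, 2, 4}  [seen]
{0, 2} --b--> {1, 2, 3, 4}  [seen]
Reachable DFA states: {0}, {0, 2, 4}, {1, 2, 3}, {0, 1, 2, 3, 4}, {1, 2, 3, 4}, {0, 2}.
{1, 2, 3} is among them.

yes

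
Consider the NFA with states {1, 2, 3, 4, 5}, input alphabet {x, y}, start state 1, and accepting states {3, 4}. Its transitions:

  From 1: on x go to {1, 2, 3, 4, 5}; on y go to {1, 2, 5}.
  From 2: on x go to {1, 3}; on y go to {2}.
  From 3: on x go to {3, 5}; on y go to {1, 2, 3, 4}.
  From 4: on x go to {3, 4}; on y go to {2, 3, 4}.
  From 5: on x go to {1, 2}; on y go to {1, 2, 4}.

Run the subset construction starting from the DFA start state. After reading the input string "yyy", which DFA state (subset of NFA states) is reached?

{1, 2, 3, 4, 5}

Start: {1}.
δ(1,y) = {1, 2, 5}.
Union: {1, 2, 5}.
After y: {1, 2, 5}.
δ(1,y) = {1, 2, 5}; δ(2,y) = {2}; δ(5,y) = {1, 2, 4}.
Union: {1, 2, 4, 5}.
After y: {1, 2, 4, 5}.
δ(1,y) = {1, 2, 5}; δ(2,y) = {2}; δ(4,y) = {2, 3, 4}; δ(5,y) = {1, 2, 4}.
Union: {1, 2, 3, 4, 5}.
After y: {1, 2, 3, 4, 5}.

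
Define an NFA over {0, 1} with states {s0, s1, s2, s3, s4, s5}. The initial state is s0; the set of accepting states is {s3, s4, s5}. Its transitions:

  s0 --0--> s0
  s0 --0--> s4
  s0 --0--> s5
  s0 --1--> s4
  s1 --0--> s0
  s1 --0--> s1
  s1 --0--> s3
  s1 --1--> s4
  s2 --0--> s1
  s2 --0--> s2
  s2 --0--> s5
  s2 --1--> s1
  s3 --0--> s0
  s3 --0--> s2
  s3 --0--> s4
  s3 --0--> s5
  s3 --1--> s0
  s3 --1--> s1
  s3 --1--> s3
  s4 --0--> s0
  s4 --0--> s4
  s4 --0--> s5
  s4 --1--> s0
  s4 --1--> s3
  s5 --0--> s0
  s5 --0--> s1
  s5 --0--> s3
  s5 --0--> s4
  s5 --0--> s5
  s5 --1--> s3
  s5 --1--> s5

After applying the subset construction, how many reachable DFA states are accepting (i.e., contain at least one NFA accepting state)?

Start state of the DFA: {s0}.
{s0} --0--> {s0, s4, s5}  [new]
{s0} --1--> {s4}  [new]
{s0, s4, s5} --0--> {s0, s1, s3, s4, s5}  [new]
{s0, s4, s5} --1--> {s0, s3, s4, s5}  [new]
{s4} --0--> {s0, s4, s5}  [seen]
{s4} --1--> {s0, s3}  [new]
{s0, s1, s3, s4, s5} --0--> {s0, s1, s2, s3, s4, s5}  [new]
{s0, s1, s3, s4, s5} --1--> {s0, s1, s3, s4, s5}  [seen]
{s0, s3, s4, s5} --0--> {s0, s1, s2, s3, s4, s5}  [seen]
{s0, s3, s4, s5} --1--> {s0, s1, s3, s4, s5}  [seen]
{s0, s3} --0--> {s0, s2, s4, s5}  [new]
{s0, s3} --1--> {s0, s1, s3, s4}  [new]
{s0, s1, s2, s3, s4, s5} --0--> {s0, s1, s2, s3, s4, s5}  [seen]
{s0, s1, s2, s3, s4, s5} --1--> {s0, s1, s3, s4, s5}  [seen]
{s0, s2, s4, s5} --0--> {s0, s1, s2, s3, s4, s5}  [seen]
{s0, s2, s4, s5} --1--> {s0, s1, s3, s4, s5}  [seen]
{s0, s1, s3, s4} --0--> {s0, s1, s2, s3, s4, s5}  [seen]
{s0, s1, s3, s4} --1--> {s0, s1, s3, s4}  [seen]
Reachable DFA states: {s0}, {s0, s4, s5}, {s4}, {s0, s1, s3, s4, s5}, {s0, s3, s4, s5}, {s0, s3}, {s0, s1, s2, s3, s4, s5}, {s0, s2, s4, s5}, {s0, s1, s3, s4}.
Accepting DFA states (contain an NFA accepting state): {s0, s4, s5}, {s4}, {s0, s1, s3, s4, s5}, {s0, s3, s4, s5}, {s0, s3}, {s0, s1, s2, s3, s4, s5}, {s0, s2, s4, s5}, {s0, s1, s3, s4}.

8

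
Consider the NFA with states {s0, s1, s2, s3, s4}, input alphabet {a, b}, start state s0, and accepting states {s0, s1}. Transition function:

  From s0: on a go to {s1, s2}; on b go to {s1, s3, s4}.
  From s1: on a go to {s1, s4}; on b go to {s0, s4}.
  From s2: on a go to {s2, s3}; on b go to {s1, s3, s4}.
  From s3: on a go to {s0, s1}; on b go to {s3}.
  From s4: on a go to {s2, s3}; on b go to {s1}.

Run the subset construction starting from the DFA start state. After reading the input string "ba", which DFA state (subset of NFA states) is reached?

{s0, s1, s2, s3, s4}

Start: {s0}.
δ(s0,b) = {s1, s3, s4}.
Union: {s1, s3, s4}.
After b: {s1, s3, s4}.
δ(s1,a) = {s1, s4}; δ(s3,a) = {s0, s1}; δ(s4,a) = {s2, s3}.
Union: {s0, s1, s2, s3, s4}.
After a: {s0, s1, s2, s3, s4}.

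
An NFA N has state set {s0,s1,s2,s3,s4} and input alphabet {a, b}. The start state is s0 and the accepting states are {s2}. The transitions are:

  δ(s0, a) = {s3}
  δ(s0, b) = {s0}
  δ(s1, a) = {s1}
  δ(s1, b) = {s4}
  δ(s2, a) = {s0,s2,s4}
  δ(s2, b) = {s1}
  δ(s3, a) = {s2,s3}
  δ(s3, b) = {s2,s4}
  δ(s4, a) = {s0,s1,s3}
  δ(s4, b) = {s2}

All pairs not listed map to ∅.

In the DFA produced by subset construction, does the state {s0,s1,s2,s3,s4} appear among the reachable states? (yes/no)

Start state of the DFA: {s0}.
{s0} --a--> {s3}  [new]
{s0} --b--> {s0}  [seen]
{s3} --a--> {s2,s3}  [new]
{s3} --b--> {s2,s4}  [new]
{s2,s3} --a--> {s0,s2,s3,s4}  [new]
{s2,s3} --b--> {s1,s2,s4}  [new]
{s2,s4} --a--> {s0,s1,s2,s3,s4}  [new]
{s2,s4} --b--> {s1,s2}  [new]
{s0,s2,s3,s4} --a--> {s0,s1,s2,s3,s4}  [seen]
{s0,s2,s3,s4} --b--> {s0,s1,s2,s4}  [new]
{s1,s2,s4} --a--> {s0,s1,s2,s3,s4}  [seen]
{s1,s2,s4} --b--> {s1,s2,s4}  [seen]
{s0,s1,s2,s3,s4} --a--> {s0,s1,s2,s3,s4}  [seen]
{s0,s1,s2,s3,s4} --b--> {s0,s1,s2,s4}  [seen]
{s1,s2} --a--> {s0,s1,s2,s4}  [seen]
{s1,s2} --b--> {s1,s4}  [new]
{s0,s1,s2,s4} --a--> {s0,s1,s2,s3,s4}  [seen]
{s0,s1,s2,s4} --b--> {s0,s1,s2,s4}  [seen]
{s1,s4} --a--> {s0,s1,s3}  [new]
{s1,s4} --b--> {s2,s4}  [seen]
{s0,s1,s3} --a--> {s1,s2,s3}  [new]
{s0,s1,s3} --b--> {s0,s2,s4}  [new]
{s1,s2,s3} --a--> {s0,s1,s2,s3,s4}  [seen]
{s1,s2,s3} --b--> {s1,s2,s4}  [seen]
{s0,s2,s4} --a--> {s0,s1,s2,s3,s4}  [seen]
{s0,s2,s4} --b--> {s0,s1,s2}  [new]
{s0,s1,s2} --a--> {s0,s1,s2,s3,s4}  [seen]
{s0,s1,s2} --b--> {s0,s1,s4}  [new]
{s0,s1,s4} --a--> {s0,s1,s3}  [seen]
{s0,s1,s4} --b--> {s0,s2,s4}  [seen]
Reachable DFA states: {s0}, {s3}, {s2,s3}, {s2,s4}, {s0,s2,s3,s4}, {s1,s2,s4}, {s0,s1,s2,s3,s4}, {s1,s2}, {s0,s1,s2,s4}, {s1,s4}, {s0,s1,s3}, {s1,s2,s3}, {s0,s2,s4}, {s0,s1,s2}, {s0,s1,s4}.
{s0,s1,s2,s3,s4} is among them.

yes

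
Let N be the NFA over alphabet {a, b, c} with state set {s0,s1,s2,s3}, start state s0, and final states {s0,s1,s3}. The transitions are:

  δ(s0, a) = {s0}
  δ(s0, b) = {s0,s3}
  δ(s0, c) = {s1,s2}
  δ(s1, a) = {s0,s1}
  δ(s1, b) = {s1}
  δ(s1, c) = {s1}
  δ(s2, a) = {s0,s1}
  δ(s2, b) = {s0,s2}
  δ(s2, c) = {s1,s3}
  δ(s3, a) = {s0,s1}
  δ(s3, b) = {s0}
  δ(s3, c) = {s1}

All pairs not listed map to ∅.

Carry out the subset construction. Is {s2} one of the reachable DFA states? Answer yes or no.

Start state of the DFA: {s0}.
{s0} --a--> {s0}  [seen]
{s0} --b--> {s0,s3}  [new]
{s0} --c--> {s1,s2}  [new]
{s0,s3} --a--> {s0,s1}  [new]
{s0,s3} --b--> {s0,s3}  [seen]
{s0,s3} --c--> {s1,s2}  [seen]
{s1,s2} --a--> {s0,s1}  [seen]
{s1,s2} --b--> {s0,s1,s2}  [new]
{s1,s2} --c--> {s1,s3}  [new]
{s0,s1} --a--> {s0,s1}  [seen]
{s0,s1} --b--> {s0,s1,s3}  [new]
{s0,s1} --c--> {s1,s2}  [seen]
{s0,s1,s2} --a--> {s0,s1}  [seen]
{s0,s1,s2} --b--> {s0,s1,s2,s3}  [new]
{s0,s1,s2} --c--> {s1,s2,s3}  [new]
{s1,s3} --a--> {s0,s1}  [seen]
{s1,s3} --b--> {s0,s1}  [seen]
{s1,s3} --c--> {s1}  [new]
{s0,s1,s3} --a--> {s0,s1}  [seen]
{s0,s1,s3} --b--> {s0,s1,s3}  [seen]
{s0,s1,s3} --c--> {s1,s2}  [seen]
{s0,s1,s2,s3} --a--> {s0,s1}  [seen]
{s0,s1,s2,s3} --b--> {s0,s1,s2,s3}  [seen]
{s0,s1,s2,s3} --c--> {s1,s2,s3}  [seen]
{s1,s2,s3} --a--> {s0,s1}  [seen]
{s1,s2,s3} --b--> {s0,s1,s2}  [seen]
{s1,s2,s3} --c--> {s1,s3}  [seen]
{s1} --a--> {s0,s1}  [seen]
{s1} --b--> {s1}  [seen]
{s1} --c--> {s1}  [seen]
Reachable DFA states: {s0}, {s0,s3}, {s1,s2}, {s0,s1}, {s0,s1,s2}, {s1,s3}, {s0,s1,s3}, {s0,s1,s2,s3}, {s1,s2,s3}, {s1}.
{s2} is not among them.

no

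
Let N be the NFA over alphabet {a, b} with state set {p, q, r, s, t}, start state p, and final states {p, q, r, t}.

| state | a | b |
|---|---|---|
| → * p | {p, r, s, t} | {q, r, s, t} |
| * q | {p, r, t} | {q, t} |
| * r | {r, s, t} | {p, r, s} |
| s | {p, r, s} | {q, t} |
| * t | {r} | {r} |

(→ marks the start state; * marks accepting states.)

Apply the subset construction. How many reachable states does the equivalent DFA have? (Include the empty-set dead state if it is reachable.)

Start state of the DFA: {p}.
{p} --a--> {p, r, s, t}  [new]
{p} --b--> {q, r, s, t}  [new]
{p, r, s, t} --a--> {p, r, s, t}  [seen]
{p, r, s, t} --b--> {p, q, r, s, t}  [new]
{q, r, s, t} --a--> {p, r, s, t}  [seen]
{q, r, s, t} --b--> {p, q, r, s, t}  [seen]
{p, q, r, s, t} --a--> {p, r, s, t}  [seen]
{p, q, r, s, t} --b--> {p, q, r, s, t}  [seen]
Reachable DFA states: {p}, {p, r, s, t}, {q, r, s, t}, {p, q, r, s, t}.

4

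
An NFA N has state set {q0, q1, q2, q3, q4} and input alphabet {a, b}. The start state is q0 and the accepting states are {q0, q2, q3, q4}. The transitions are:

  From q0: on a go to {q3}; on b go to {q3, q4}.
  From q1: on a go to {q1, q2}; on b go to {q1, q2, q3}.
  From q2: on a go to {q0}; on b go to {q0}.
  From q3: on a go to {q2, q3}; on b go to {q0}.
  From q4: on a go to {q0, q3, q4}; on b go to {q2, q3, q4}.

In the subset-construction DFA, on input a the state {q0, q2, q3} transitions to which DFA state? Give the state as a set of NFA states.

δ(q0,a) = {q3}; δ(q2,a) = {q0}; δ(q3,a) = {q2, q3}.
Union: {q0, q2, q3}.

{q0, q2, q3}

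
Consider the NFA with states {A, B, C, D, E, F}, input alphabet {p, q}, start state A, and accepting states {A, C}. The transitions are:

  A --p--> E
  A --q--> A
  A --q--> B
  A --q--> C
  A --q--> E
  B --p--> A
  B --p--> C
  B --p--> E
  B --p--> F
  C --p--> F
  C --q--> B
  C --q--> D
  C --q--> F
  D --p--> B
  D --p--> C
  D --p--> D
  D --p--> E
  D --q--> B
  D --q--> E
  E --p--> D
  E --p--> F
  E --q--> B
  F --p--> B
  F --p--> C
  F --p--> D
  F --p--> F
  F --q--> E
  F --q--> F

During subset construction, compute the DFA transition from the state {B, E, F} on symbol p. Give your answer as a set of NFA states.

δ(B,p) = {A, C, E, F}; δ(E,p) = {D, F}; δ(F,p) = {B, C, D, F}.
Union: {A, B, C, D, E, F}.

{A, B, C, D, E, F}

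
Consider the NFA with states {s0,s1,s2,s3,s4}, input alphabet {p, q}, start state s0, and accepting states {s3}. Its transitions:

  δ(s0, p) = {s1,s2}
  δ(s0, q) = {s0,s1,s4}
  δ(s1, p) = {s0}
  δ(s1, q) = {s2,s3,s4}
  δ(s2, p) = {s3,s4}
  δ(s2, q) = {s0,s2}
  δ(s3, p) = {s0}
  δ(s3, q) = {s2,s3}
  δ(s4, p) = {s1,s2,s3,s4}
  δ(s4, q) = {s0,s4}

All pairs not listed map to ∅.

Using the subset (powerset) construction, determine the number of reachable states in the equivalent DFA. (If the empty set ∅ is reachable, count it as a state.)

Start state of the DFA: {s0}.
{s0} --p--> {s1,s2}  [new]
{s0} --q--> {s0,s1,s4}  [new]
{s1,s2} --p--> {s0,s3,s4}  [new]
{s1,s2} --q--> {s0,s2,s3,s4}  [new]
{s0,s1,s4} --p--> {s0,s1,s2,s3,s4}  [new]
{s0,s1,s4} --q--> {s0,s1,s2,s3,s4}  [seen]
{s0,s3,s4} --p--> {s0,s1,s2,s3,s4}  [seen]
{s0,s3,s4} --q--> {s0,s1,s2,s3,s4}  [seen]
{s0,s2,s3,s4} --p--> {s0,s1,s2,s3,s4}  [seen]
{s0,s2,s3,s4} --q--> {s0,s1,s2,s3,s4}  [seen]
{s0,s1,s2,s3,s4} --p--> {s0,s1,s2,s3,s4}  [seen]
{s0,s1,s2,s3,s4} --q--> {s0,s1,s2,s3,s4}  [seen]
Reachable DFA states: {s0}, {s1,s2}, {s0,s1,s4}, {s0,s3,s4}, {s0,s2,s3,s4}, {s0,s1,s2,s3,s4}.

6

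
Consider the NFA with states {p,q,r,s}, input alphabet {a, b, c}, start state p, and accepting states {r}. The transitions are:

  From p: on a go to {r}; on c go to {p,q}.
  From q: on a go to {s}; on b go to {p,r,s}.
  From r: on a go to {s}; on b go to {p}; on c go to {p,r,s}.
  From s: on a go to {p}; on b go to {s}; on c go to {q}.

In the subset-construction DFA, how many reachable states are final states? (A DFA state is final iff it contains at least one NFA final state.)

Start state of the DFA: {p}.
{p} --a--> {r}  [new]
{p} --b--> ∅  [new]
{p} --c--> {p,q}  [new]
{r} --a--> {s}  [new]
{r} --b--> {p}  [seen]
{r} --c--> {p,r,s}  [new]
∅ --a--> ∅  [seen]
∅ --b--> ∅  [seen]
∅ --c--> ∅  [seen]
{p,q} --a--> {r,s}  [new]
{p,q} --b--> {p,r,s}  [seen]
{p,q} --c--> {p,q}  [seen]
{s} --a--> {p}  [seen]
{s} --b--> {s}  [seen]
{s} --c--> {q}  [new]
{p,r,s} --a--> {p,r,s}  [seen]
{p,r,s} --b--> {p,s}  [new]
{p,r,s} --c--> {p,q,r,s}  [new]
{r,s} --a--> {p,s}  [seen]
{r,s} --b--> {p,s}  [seen]
{r,s} --c--> {p,q,r,s}  [seen]
{q} --a--> {s}  [seen]
{q} --b--> {p,r,s}  [seen]
{q} --c--> ∅  [seen]
{p,s} --a--> {p,r}  [new]
{p,s} --b--> {s}  [seen]
{p,s} --c--> {p,q}  [seen]
{p,q,r,s} --a--> {p,r,s}  [seen]
{p,q,r,s} --b--> {p,r,s}  [seen]
{p,q,r,s} --c--> {p,q,r,s}  [seen]
{p,r} --a--> {r,s}  [seen]
{p,r} --b--> {p}  [seen]
{p,r} --c--> {p,q,r,s}  [seen]
Reachable DFA states: {p}, {r}, ∅, {p,q}, {s}, {p,r,s}, {r,s}, {q}, {p,s}, {p,q,r,s}, {p,r}.
Accepting DFA states (contain an NFA accepting state): {r}, {p,r,s}, {r,s}, {p,q,r,s}, {p,r}.

5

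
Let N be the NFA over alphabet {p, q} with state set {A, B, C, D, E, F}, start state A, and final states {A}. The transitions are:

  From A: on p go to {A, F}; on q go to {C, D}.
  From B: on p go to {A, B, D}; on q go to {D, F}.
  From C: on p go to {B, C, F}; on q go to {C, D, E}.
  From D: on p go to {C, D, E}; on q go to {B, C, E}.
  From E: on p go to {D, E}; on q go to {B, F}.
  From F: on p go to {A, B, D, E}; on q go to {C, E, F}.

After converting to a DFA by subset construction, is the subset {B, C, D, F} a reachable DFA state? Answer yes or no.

no

Start state of the DFA: {A}.
{A} --p--> {A, F}  [new]
{A} --q--> {C, D}  [new]
{A, F} --p--> {A, B, D, E, F}  [new]
{A, F} --q--> {C, D, E, F}  [new]
{C, D} --p--> {B, C, D, E, F}  [new]
{C, D} --q--> {B, C, D, E}  [new]
{A, B, D, E, F} --p--> {A, B, C, D, E, F}  [new]
{A, B, D, E, F} --q--> {B, C, D, E, F}  [seen]
{C, D, E, F} --p--> {A, B, C, D, E, F}  [seen]
{C, D, E, F} --q--> {B, C, D, E, F}  [seen]
{B, C, D, E, F} --p--> {A, B, C, D, E, F}  [seen]
{B, C, D, E, F} --q--> {B, C, D, E, F}  [seen]
{B, C, D, E} --p--> {A, B, C, D, E, F}  [seen]
{B, C, D, E} --q--> {B, C, D, E, F}  [seen]
{A, B, C, D, E, F} --p--> {A, B, C, D, E, F}  [seen]
{A, B, C, D, E, F} --q--> {B, C, D, E, F}  [seen]
Reachable DFA states: {A}, {A, F}, {C, D}, {A, B, D, E, F}, {C, D, E, F}, {B, C, D, E, F}, {B, C, D, E}, {A, B, C, D, E, F}.
{B, C, D, F} is not among them.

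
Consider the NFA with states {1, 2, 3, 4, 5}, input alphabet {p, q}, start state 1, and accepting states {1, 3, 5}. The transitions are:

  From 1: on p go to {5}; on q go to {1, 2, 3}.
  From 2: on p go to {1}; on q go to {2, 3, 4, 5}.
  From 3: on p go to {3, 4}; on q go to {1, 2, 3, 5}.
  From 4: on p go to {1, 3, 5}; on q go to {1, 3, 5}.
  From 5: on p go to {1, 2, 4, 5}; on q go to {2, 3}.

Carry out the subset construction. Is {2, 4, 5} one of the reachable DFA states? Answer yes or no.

no

Start state of the DFA: {1}.
{1} --p--> {5}  [new]
{1} --q--> {1, 2, 3}  [new]
{5} --p--> {1, 2, 4, 5}  [new]
{5} --q--> {2, 3}  [new]
{1, 2, 3} --p--> {1, 3, 4, 5}  [new]
{1, 2, 3} --q--> {1, 2, 3, 4, 5}  [new]
{1, 2, 4, 5} --p--> {1, 2, 3, 4, 5}  [seen]
{1, 2, 4, 5} --q--> {1, 2, 3, 4, 5}  [seen]
{2, 3} --p--> {1, 3, 4}  [new]
{2, 3} --q--> {1, 2, 3, 4, 5}  [seen]
{1, 3, 4, 5} --p--> {1, 2, 3, 4, 5}  [seen]
{1, 3, 4, 5} --q--> {1, 2, 3, 5}  [new]
{1, 2, 3, 4, 5} --p--> {1, 2, 3, 4, 5}  [seen]
{1, 2, 3, 4, 5} --q--> {1, 2, 3, 4, 5}  [seen]
{1, 3, 4} --p--> {1, 3, 4, 5}  [seen]
{1, 3, 4} --q--> {1, 2, 3, 5}  [seen]
{1, 2, 3, 5} --p--> {1, 2, 3, 4, 5}  [seen]
{1, 2, 3, 5} --q--> {1, 2, 3, 4, 5}  [seen]
Reachable DFA states: {1}, {5}, {1, 2, 3}, {1, 2, 4, 5}, {2, 3}, {1, 3, 4, 5}, {1, 2, 3, 4, 5}, {1, 3, 4}, {1, 2, 3, 5}.
{2, 4, 5} is not among them.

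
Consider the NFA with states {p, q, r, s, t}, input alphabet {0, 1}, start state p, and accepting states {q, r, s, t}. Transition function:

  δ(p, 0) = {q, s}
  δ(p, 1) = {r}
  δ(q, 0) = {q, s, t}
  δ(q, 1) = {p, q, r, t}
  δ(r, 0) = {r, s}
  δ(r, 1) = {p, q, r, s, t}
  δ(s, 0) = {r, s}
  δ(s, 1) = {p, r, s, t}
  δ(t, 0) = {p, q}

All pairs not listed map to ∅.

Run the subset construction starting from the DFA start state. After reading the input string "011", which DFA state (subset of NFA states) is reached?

Start: {p}.
δ(p,0) = {q, s}.
Union: {q, s}.
After 0: {q, s}.
δ(q,1) = {p, q, r, t}; δ(s,1) = {p, r, s, t}.
Union: {p, q, r, s, t}.
After 1: {p, q, r, s, t}.
δ(p,1) = {r}; δ(q,1) = {p, q, r, t}; δ(r,1) = {p, q, r, s, t}; δ(s,1) = {p, r, s, t}; δ(t,1) = ∅.
Union: {p, q, r, s, t}.
After 1: {p, q, r, s, t}.

{p, q, r, s, t}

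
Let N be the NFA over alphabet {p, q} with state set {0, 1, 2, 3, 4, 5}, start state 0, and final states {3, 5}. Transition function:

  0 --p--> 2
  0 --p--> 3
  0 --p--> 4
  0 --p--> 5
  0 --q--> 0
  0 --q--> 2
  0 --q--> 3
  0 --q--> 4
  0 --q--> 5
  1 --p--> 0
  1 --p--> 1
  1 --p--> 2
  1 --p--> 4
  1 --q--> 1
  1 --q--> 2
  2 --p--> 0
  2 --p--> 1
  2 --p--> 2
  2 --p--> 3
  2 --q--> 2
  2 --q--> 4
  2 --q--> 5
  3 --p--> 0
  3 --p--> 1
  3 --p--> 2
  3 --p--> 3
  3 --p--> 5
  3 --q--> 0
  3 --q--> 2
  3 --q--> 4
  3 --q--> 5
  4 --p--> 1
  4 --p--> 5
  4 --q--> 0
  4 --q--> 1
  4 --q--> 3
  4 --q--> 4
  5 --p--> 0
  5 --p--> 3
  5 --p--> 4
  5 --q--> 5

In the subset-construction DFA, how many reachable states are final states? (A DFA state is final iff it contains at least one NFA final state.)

Start state of the DFA: {0}.
{0} --p--> {2, 3, 4, 5}  [new]
{0} --q--> {0, 2, 3, 4, 5}  [new]
{2, 3, 4, 5} --p--> {0, 1, 2, 3, 4, 5}  [new]
{2, 3, 4, 5} --q--> {0, 1, 2, 3, 4, 5}  [seen]
{0, 2, 3, 4, 5} --p--> {0, 1, 2, 3, 4, 5}  [seen]
{0, 2, 3, 4, 5} --q--> {0, 1, 2, 3, 4, 5}  [seen]
{0, 1, 2, 3, 4, 5} --p--> {0, 1, 2, 3, 4, 5}  [seen]
{0, 1, 2, 3, 4, 5} --q--> {0, 1, 2, 3, 4, 5}  [seen]
Reachable DFA states: {0}, {2, 3, 4, 5}, {0, 2, 3, 4, 5}, {0, 1, 2, 3, 4, 5}.
Accepting DFA states (contain an NFA accepting state): {2, 3, 4, 5}, {0, 2, 3, 4, 5}, {0, 1, 2, 3, 4, 5}.

3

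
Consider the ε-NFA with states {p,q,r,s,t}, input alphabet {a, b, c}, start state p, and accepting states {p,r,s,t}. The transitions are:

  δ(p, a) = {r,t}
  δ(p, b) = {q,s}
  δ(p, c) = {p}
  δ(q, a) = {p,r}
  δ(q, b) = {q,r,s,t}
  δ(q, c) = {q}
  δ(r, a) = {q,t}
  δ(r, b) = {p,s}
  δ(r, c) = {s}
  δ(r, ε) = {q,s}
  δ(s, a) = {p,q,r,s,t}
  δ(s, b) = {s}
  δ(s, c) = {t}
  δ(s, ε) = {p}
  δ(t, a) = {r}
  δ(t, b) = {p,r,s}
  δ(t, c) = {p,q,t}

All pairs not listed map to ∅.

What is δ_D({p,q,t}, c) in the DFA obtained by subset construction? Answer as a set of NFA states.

δ(p,c) = {p}; δ(q,c) = {q}; δ(t,c) = {p,q,t}.
Union: {p,q,t}.

{p,q,t}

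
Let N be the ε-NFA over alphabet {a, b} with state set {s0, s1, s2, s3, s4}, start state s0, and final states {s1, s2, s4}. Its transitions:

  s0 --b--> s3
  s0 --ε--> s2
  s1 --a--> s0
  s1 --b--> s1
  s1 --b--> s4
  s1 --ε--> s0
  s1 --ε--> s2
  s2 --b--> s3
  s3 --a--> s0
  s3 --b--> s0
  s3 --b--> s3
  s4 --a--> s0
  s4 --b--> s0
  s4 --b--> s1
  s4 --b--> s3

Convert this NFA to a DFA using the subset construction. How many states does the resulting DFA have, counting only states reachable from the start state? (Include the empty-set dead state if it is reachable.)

Start state of the DFA: {s0, s2} (ε-closure of the NFA start).
{s0, s2} --a--> ∅  [new]
{s0, s2} --b--> {s3}  [new]
∅ --a--> ∅  [seen]
∅ --b--> ∅  [seen]
{s3} --a--> {s0, s2}  [seen]
{s3} --b--> {s0, s2, s3}  [new]
{s0, s2, s3} --a--> {s0, s2}  [seen]
{s0, s2, s3} --b--> {s0, s2, s3}  [seen]
Reachable DFA states: {s0, s2}, ∅, {s3}, {s0, s2, s3}.

4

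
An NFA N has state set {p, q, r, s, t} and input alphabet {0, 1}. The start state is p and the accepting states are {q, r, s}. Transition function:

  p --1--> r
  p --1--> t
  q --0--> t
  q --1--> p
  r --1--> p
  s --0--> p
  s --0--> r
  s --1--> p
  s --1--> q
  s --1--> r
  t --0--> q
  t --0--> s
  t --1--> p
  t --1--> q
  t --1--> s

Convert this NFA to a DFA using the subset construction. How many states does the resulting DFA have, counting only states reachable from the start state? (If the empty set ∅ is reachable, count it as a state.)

Start state of the DFA: {p}.
{p} --0--> ∅  [new]
{p} --1--> {r, t}  [new]
∅ --0--> ∅  [seen]
∅ --1--> ∅  [seen]
{r, t} --0--> {q, s}  [new]
{r, t} --1--> {p, q, s}  [new]
{q, s} --0--> {p, r, t}  [new]
{q, s} --1--> {p, q, r}  [new]
{p, q, s} --0--> {p, r, t}  [seen]
{p, q, s} --1--> {p, q, r, t}  [new]
{p, r, t} --0--> {q, s}  [seen]
{p, r, t} --1--> {p, q, r, s, t}  [new]
{p, q, r} --0--> {t}  [new]
{p, q, r} --1--> {p, r, t}  [seen]
{p, q, r, t} --0--> {q, s, t}  [new]
{p, q, r, t} --1--> {p, q, r, s, t}  [seen]
{p, q, r, s, t} --0--> {p, q, r, s, t}  [seen]
{p, q, r, s, t} --1--> {p, q, r, s, t}  [seen]
{t} --0--> {q, s}  [seen]
{t} --1--> {p, q, s}  [seen]
{q, s, t} --0--> {p, q, r, s, t}  [seen]
{q, s, t} --1--> {p, q, r, s}  [new]
{p, q, r, s} --0--> {p, r, t}  [seen]
{p, q, r, s} --1--> {p, q, r, t}  [seen]
Reachable DFA states: {p}, ∅, {r, t}, {q, s}, {p, q, s}, {p, r, t}, {p, q, r}, {p, q, r, t}, {p, q, r, s, t}, {t}, {q, s, t}, {p, q, r, s}.

12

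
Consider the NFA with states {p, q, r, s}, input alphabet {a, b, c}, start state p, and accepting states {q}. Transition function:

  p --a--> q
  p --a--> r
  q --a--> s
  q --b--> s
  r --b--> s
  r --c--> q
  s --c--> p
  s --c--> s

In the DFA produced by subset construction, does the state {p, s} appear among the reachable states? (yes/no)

Start state of the DFA: {p}.
{p} --a--> {q, r}  [new]
{p} --b--> ∅  [new]
{p} --c--> ∅  [seen]
{q, r} --a--> {s}  [new]
{q, r} --b--> {s}  [seen]
{q, r} --c--> {q}  [new]
∅ --a--> ∅  [seen]
∅ --b--> ∅  [seen]
∅ --c--> ∅  [seen]
{s} --a--> ∅  [seen]
{s} --b--> ∅  [seen]
{s} --c--> {p, s}  [new]
{q} --a--> {s}  [seen]
{q} --b--> {s}  [seen]
{q} --c--> ∅  [seen]
{p, s} --a--> {q, r}  [seen]
{p, s} --b--> ∅  [seen]
{p, s} --c--> {p, s}  [seen]
Reachable DFA states: {p}, {q, r}, ∅, {s}, {q}, {p, s}.
{p, s} is among them.

yes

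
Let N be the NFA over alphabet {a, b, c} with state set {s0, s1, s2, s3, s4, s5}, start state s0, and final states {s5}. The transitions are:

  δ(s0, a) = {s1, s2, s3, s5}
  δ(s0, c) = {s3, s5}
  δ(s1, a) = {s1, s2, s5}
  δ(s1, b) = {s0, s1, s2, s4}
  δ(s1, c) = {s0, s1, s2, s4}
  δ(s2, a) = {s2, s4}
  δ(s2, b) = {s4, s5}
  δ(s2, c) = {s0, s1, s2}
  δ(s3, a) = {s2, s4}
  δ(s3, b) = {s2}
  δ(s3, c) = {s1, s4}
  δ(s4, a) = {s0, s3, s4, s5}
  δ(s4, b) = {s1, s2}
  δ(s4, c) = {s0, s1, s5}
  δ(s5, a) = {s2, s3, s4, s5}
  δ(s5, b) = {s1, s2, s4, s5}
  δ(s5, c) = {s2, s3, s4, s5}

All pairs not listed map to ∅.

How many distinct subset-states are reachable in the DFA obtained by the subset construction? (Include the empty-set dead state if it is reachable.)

Start state of the DFA: {s0}.
{s0} --a--> {s1, s2, s3, s5}  [new]
{s0} --b--> ∅  [new]
{s0} --c--> {s3, s5}  [new]
{s1, s2, s3, s5} --a--> {s1, s2, s3, s4, s5}  [new]
{s1, s2, s3, s5} --b--> {s0, s1, s2, s4, s5}  [new]
{s1, s2, s3, s5} --c--> {s0, s1, s2, s3, s4, s5}  [new]
∅ --a--> ∅  [seen]
∅ --b--> ∅  [seen]
∅ --c--> ∅  [seen]
{s3, s5} --a--> {s2, s3, s4, s5}  [new]
{s3, s5} --b--> {s1, s2, s4, s5}  [new]
{s3, s5} --c--> {s1, s2, s3, s4, s5}  [seen]
{s1, s2, s3, s4, s5} --a--> {s0, s1, s2, s3, s4, s5}  [seen]
{s1, s2, s3, s4, s5} --b--> {s0, s1, s2, s4, s5}  [seen]
{s1, s2, s3, s4, s5} --c--> {s0, s1, s2, s3, s4, s5}  [seen]
{s0, s1, s2, s4, s5} --a--> {s0, s1, s2, s3, s4, s5}  [seen]
{s0, s1, s2, s4, s5} --b--> {s0, s1, s2, s4, s5}  [seen]
{s0, s1, s2, s4, s5} --c--> {s0, s1, s2, s3, s4, s5}  [seen]
{s0, s1, s2, s3, s4, s5} --a--> {s0, s1, s2, s3, s4, s5}  [seen]
{s0, s1, s2, s3, s4, s5} --b--> {s0, s1, s2, s4, s5}  [seen]
{s0, s1, s2, s3, s4, s5} --c--> {s0, s1, s2, s3, s4, s5}  [seen]
{s2, s3, s4, s5} --a--> {s0, s2, s3, s4, s5}  [new]
{s2, s3, s4, s5} --b--> {s1, s2, s4, s5}  [seen]
{s2, s3, s4, s5} --c--> {s0, s1, s2, s3, s4, s5}  [seen]
{s1, s2, s4, s5} --a--> {s0, s1, s2, s3, s4, s5}  [seen]
{s1, s2, s4, s5} --b--> {s0, s1, s2, s4, s5}  [seen]
{s1, s2, s4, s5} --c--> {s0, s1, s2, s3, s4, s5}  [seen]
{s0, s2, s3, s4, s5} --a--> {s0, s1, s2, s3, s4, s5}  [seen]
{s0, s2, s3, s4, s5} --b--> {s1, s2, s4, s5}  [seen]
{s0, s2, s3, s4, s5} --c--> {s0, s1, s2, s3, s4, s5}  [seen]
Reachable DFA states: {s0}, {s1, s2, s3, s5}, ∅, {s3, s5}, {s1, s2, s3, s4, s5}, {s0, s1, s2, s4, s5}, {s0, s1, s2, s3, s4, s5}, {s2, s3, s4, s5}, {s1, s2, s4, s5}, {s0, s2, s3, s4, s5}.

10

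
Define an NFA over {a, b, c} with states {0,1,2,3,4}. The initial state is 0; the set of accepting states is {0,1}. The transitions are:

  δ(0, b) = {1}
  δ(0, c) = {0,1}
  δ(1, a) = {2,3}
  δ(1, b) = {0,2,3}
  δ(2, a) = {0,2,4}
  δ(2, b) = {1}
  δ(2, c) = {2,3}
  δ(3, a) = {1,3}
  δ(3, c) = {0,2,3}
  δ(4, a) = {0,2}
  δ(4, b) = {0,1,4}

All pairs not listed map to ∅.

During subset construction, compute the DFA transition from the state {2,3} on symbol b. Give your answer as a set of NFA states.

{1}

δ(2,b) = {1}; δ(3,b) = ∅.
Union: {1}.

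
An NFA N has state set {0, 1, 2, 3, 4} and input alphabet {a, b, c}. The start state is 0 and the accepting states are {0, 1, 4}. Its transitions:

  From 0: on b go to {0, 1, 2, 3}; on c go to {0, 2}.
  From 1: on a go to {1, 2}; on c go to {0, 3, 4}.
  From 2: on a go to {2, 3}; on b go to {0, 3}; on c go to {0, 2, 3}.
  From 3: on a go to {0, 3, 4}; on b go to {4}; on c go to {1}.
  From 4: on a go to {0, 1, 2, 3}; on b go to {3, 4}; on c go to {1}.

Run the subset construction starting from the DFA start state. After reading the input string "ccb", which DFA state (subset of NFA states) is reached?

Start: {0}.
δ(0,c) = {0, 2}.
Union: {0, 2}.
After c: {0, 2}.
δ(0,c) = {0, 2}; δ(2,c) = {0, 2, 3}.
Union: {0, 2, 3}.
After c: {0, 2, 3}.
δ(0,b) = {0, 1, 2, 3}; δ(2,b) = {0, 3}; δ(3,b) = {4}.
Union: {0, 1, 2, 3, 4}.
After b: {0, 1, 2, 3, 4}.

{0, 1, 2, 3, 4}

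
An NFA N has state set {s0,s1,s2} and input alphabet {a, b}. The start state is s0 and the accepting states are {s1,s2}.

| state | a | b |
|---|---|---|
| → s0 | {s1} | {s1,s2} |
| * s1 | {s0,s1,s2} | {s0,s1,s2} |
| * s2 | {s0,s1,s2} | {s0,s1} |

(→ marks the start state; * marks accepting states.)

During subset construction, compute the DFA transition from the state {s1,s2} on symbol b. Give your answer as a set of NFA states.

{s0,s1,s2}

δ(s1,b) = {s0,s1,s2}; δ(s2,b) = {s0,s1}.
Union: {s0,s1,s2}.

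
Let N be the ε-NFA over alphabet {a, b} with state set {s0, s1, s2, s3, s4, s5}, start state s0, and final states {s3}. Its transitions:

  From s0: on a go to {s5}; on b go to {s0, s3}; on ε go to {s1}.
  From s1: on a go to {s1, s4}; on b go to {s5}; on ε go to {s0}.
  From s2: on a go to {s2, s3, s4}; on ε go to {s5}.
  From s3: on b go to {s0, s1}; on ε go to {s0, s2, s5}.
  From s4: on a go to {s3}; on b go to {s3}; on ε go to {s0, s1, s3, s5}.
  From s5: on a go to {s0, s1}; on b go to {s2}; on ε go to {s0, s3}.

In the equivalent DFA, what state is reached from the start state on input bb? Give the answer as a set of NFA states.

{s0, s1, s2, s3, s5}

Start: {s0, s1}.
δ(s0,b) = {s0, s3}; δ(s1,b) = {s5}.
Union: {s0, s3, s5}.
ε-closure gives {s0, s1, s2, s3, s5}.
After b: {s0, s1, s2, s3, s5}.
δ(s0,b) = {s0, s3}; δ(s1,b) = {s5}; δ(s2,b) = ∅; δ(s3,b) = {s0, s1}; δ(s5,b) = {s2}.
Union: {s0, s1, s2, s3, s5}.
After b: {s0, s1, s2, s3, s5}.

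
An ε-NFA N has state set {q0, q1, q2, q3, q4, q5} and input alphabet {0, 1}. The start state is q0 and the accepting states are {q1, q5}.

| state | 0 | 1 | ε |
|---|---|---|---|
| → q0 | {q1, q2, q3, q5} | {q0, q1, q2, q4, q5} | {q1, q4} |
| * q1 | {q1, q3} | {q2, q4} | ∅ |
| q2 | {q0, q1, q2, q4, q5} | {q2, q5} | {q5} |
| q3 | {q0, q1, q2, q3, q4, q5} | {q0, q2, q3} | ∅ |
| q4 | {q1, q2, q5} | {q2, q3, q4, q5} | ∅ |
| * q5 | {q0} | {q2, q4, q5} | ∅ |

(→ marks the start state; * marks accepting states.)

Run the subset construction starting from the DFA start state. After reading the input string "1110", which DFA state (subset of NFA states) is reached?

{q0, q1, q2, q3, q4, q5}

Start: {q0, q1, q4}.
δ(q0,1) = {q0, q1, q2, q4, q5}; δ(q1,1) = {q2, q4}; δ(q4,1) = {q2, q3, q4, q5}.
Union: {q0, q1, q2, q3, q4, q5}.
After 1: {q0, q1, q2, q3, q4, q5}.
δ(q0,1) = {q0, q1, q2, q4, q5}; δ(q1,1) = {q2, q4}; δ(q2,1) = {q2, q5}; δ(q3,1) = {q0, q2, q3}; δ(q4,1) = {q2, q3, q4, q5}; δ(q5,1) = {q2, q4, q5}.
Union: {q0, q1, q2, q3, q4, q5}.
After 1: {q0, q1, q2, q3, q4, q5}.
δ(q0,1) = {q0, q1, q2, q4, q5}; δ(q1,1) = {q2, q4}; δ(q2,1) = {q2, q5}; δ(q3,1) = {q0, q2, q3}; δ(q4,1) = {q2, q3, q4, q5}; δ(q5,1) = {q2, q4, q5}.
Union: {q0, q1, q2, q3, q4, q5}.
After 1: {q0, q1, q2, q3, q4, q5}.
δ(q0,0) = {q1, q2, q3, q5}; δ(q1,0) = {q1, q3}; δ(q2,0) = {q0, q1, q2, q4, q5}; δ(q3,0) = {q0, q1, q2, q3, q4, q5}; δ(q4,0) = {q1, q2, q5}; δ(q5,0) = {q0}.
Union: {q0, q1, q2, q3, q4, q5}.
After 0: {q0, q1, q2, q3, q4, q5}.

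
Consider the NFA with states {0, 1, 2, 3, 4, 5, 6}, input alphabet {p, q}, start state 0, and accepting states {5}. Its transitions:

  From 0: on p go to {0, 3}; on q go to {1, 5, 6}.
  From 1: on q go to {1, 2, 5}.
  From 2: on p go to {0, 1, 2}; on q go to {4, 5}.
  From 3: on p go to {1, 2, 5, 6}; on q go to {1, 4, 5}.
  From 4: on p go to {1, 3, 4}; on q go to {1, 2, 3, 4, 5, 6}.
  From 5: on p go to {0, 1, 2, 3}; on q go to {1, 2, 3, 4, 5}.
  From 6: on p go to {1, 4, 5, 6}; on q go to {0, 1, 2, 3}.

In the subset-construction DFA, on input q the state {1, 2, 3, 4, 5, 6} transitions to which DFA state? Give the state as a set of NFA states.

δ(1,q) = {1, 2, 5}; δ(2,q) = {4, 5}; δ(3,q) = {1, 4, 5}; δ(4,q) = {1, 2, 3, 4, 5, 6}; δ(5,q) = {1, 2, 3, 4, 5}; δ(6,q) = {0, 1, 2, 3}.
Union: {0, 1, 2, 3, 4, 5, 6}.

{0, 1, 2, 3, 4, 5, 6}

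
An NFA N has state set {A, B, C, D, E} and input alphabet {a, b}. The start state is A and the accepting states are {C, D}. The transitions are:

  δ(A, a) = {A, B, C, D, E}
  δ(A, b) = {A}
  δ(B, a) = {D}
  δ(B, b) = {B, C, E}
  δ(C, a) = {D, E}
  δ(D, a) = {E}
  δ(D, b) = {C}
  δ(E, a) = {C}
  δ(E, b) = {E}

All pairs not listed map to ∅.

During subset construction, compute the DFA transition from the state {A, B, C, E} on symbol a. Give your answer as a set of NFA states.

{A, B, C, D, E}

δ(A,a) = {A, B, C, D, E}; δ(B,a) = {D}; δ(C,a) = {D, E}; δ(E,a) = {C}.
Union: {A, B, C, D, E}.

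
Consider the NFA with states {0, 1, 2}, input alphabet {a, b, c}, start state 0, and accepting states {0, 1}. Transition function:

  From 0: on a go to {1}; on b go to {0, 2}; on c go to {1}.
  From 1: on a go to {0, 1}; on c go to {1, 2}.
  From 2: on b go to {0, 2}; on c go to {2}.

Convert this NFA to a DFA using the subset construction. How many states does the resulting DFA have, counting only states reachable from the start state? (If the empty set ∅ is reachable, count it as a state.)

Start state of the DFA: {0}.
{0} --a--> {1}  [new]
{0} --b--> {0, 2}  [new]
{0} --c--> {1}  [seen]
{1} --a--> {0, 1}  [new]
{1} --b--> ∅  [new]
{1} --c--> {1, 2}  [new]
{0, 2} --a--> {1}  [seen]
{0, 2} --b--> {0, 2}  [seen]
{0, 2} --c--> {1, 2}  [seen]
{0, 1} --a--> {0, 1}  [seen]
{0, 1} --b--> {0, 2}  [seen]
{0, 1} --c--> {1, 2}  [seen]
∅ --a--> ∅  [seen]
∅ --b--> ∅  [seen]
∅ --c--> ∅  [seen]
{1, 2} --a--> {0, 1}  [seen]
{1, 2} --b--> {0, 2}  [seen]
{1, 2} --c--> {1, 2}  [seen]
Reachable DFA states: {0}, {1}, {0, 2}, {0, 1}, ∅, {1, 2}.

6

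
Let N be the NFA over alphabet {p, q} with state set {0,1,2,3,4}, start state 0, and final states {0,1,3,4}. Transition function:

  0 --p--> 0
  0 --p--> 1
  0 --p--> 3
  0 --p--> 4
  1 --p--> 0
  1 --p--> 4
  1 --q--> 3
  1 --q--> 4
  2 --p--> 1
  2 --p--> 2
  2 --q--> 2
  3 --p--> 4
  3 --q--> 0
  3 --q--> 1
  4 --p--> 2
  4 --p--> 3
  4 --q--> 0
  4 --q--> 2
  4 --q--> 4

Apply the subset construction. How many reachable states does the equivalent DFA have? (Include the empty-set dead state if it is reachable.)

4

Start state of the DFA: {0}.
{0} --p--> {0,1,3,4}  [new]
{0} --q--> ∅  [new]
{0,1,3,4} --p--> {0,1,2,3,4}  [new]
{0,1,3,4} --q--> {0,1,2,3,4}  [seen]
∅ --p--> ∅  [seen]
∅ --q--> ∅  [seen]
{0,1,2,3,4} --p--> {0,1,2,3,4}  [seen]
{0,1,2,3,4} --q--> {0,1,2,3,4}  [seen]
Reachable DFA states: {0}, {0,1,3,4}, ∅, {0,1,2,3,4}.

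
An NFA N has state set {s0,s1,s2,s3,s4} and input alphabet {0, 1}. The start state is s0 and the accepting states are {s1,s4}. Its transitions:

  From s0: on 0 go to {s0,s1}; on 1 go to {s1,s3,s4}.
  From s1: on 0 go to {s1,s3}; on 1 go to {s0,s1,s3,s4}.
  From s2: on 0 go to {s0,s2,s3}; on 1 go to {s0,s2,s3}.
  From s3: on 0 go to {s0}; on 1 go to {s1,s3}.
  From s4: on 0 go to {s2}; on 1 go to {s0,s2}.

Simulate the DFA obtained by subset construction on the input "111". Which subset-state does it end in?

{s0,s1,s2,s3,s4}

Start: {s0}.
δ(s0,1) = {s1,s3,s4}.
Union: {s1,s3,s4}.
After 1: {s1,s3,s4}.
δ(s1,1) = {s0,s1,s3,s4}; δ(s3,1) = {s1,s3}; δ(s4,1) = {s0,s2}.
Union: {s0,s1,s2,s3,s4}.
After 1: {s0,s1,s2,s3,s4}.
δ(s0,1) = {s1,s3,s4}; δ(s1,1) = {s0,s1,s3,s4}; δ(s2,1) = {s0,s2,s3}; δ(s3,1) = {s1,s3}; δ(s4,1) = {s0,s2}.
Union: {s0,s1,s2,s3,s4}.
After 1: {s0,s1,s2,s3,s4}.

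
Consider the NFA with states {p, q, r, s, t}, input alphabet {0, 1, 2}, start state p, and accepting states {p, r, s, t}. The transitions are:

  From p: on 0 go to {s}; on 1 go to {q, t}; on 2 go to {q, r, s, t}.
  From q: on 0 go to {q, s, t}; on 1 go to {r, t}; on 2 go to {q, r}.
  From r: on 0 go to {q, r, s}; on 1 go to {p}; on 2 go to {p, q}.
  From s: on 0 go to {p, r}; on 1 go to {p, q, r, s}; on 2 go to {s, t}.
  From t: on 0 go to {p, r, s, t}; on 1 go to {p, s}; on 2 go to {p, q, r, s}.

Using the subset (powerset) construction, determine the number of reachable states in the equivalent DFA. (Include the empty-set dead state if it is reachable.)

11

Start state of the DFA: {p}.
{p} --0--> {s}  [new]
{p} --1--> {q, t}  [new]
{p} --2--> {q, r, s, t}  [new]
{s} --0--> {p, r}  [new]
{s} --1--> {p, q, r, s}  [new]
{s} --2--> {s, t}  [new]
{q, t} --0--> {p, q, r, s, t}  [new]
{q, t} --1--> {p, r, s, t}  [new]
{q, t} --2--> {p, q, r, s}  [seen]
{q, r, s, t} --0--> {p, q, r, s, t}  [seen]
{q, r, s, t} --1--> {p, q, r, s, t}  [seen]
{q, r, s, t} --2--> {p, q, r, s, t}  [seen]
{p, r} --0--> {q, r, s}  [new]
{p, r} --1--> {p, q, t}  [new]
{p, r} --2--> {p, q, r, s, t}  [seen]
{p, q, r, s} --0--> {p, q, r, s, t}  [seen]
{p, q, r, s} --1--> {p, q, r, s, t}  [seen]
{p, q, r, s} --2--> {p, q, r, s, t}  [seen]
{s, t} --0--> {p, r, s, t}  [seen]
{s, t} --1--> {p, q, r, s}  [seen]
{s, t} --2--> {p, q, r, s, t}  [seen]
{p, q, r, s, t} --0--> {p, q, r, s, t}  [seen]
{p, q, r, s, t} --1--> {p, q, r, s, t}  [seen]
{p, q, r, s, t} --2--> {p, q, r, s, t}  [seen]
{p, r, s, t} --0--> {p, q, r, s, t}  [seen]
{p, r, s, t} --1--> {p, q, r, s, t}  [seen]
{p, r, s, t} --2--> {p, q, r, s, t}  [seen]
{q, r, s} --0--> {p, q, r, s, t}  [seen]
{q, r, s} --1--> {p, q, r, s, t}  [seen]
{q, r, s} --2--> {p, q, r, s, t}  [seen]
{p, q, t} --0--> {p, q, r, s, t}  [seen]
{p, q, t} --1--> {p, q, r, s, t}  [seen]
{p, q, t} --2--> {p, q, r, s, t}  [seen]
Reachable DFA states: {p}, {s}, {q, t}, {q, r, s, t}, {p, r}, {p, q, r, s}, {s, t}, {p, q, r, s, t}, {p, r, s, t}, {q, r, s}, {p, q, t}.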